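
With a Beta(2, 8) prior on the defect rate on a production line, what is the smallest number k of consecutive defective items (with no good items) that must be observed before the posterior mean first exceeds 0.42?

k = 4

After k defective items and 0 good items the posterior is Beta(2+k, 8), with mean (2+k)/(2+8+k).
Set (2+k)/(10+k) > 0.42 and solve: k > (0.42·10 − 2)/(1 − 0.42) = 3.793.
The smallest integer exceeding 3.793 is 4, and checking k=4: (6)/(14) = 0.4286 > 0.42.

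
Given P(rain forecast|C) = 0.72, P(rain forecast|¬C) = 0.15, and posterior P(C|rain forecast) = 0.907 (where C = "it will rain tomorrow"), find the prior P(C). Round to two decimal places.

P(C) = 0.67

In odds form, posterior odds = prior odds × likelihood ratio, so prior odds = posterior odds ÷ LR.
Posterior odds = 0.907/(1−0.907) = 9.7527. LR = 0.72/0.15 = 4.8000.
Prior odds = 9.7527/4.8000 = 2.0318, so P(C) = 2.0318/(1+2.0318) ≈ 0.67.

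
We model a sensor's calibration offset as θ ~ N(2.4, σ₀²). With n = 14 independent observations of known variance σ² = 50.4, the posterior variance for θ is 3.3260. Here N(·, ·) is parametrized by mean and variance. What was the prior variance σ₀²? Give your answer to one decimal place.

σ₀² = 43.7

For the Normal–Normal model with known σ², precisions add: τ_n = τ₀ + n/σ².
So 1/σ₀² = 1/3.3260 − 14/50.4 = 0.300661 − 0.277778 = 0.022883.
Hence σ₀² = 1/0.022883 ≈ 43.7.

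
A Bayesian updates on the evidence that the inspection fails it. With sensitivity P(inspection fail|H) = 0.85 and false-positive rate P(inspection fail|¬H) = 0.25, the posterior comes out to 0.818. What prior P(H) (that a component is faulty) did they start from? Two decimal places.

In odds form, posterior odds = prior odds × likelihood ratio, so prior odds = posterior odds ÷ LR.
Posterior odds = 0.818/(1−0.818) = 4.4945. LR = 0.85/0.25 = 3.4000.
Prior odds = 4.4945/3.4000 = 1.3219, so P(H) = 1.3219/(1+1.3219) ≈ 0.57.

P(H) = 0.57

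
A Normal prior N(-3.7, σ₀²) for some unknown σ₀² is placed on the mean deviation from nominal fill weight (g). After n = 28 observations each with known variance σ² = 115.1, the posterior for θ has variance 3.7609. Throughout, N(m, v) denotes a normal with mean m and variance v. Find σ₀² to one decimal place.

σ₀² = 44.2

For the Normal–Normal model with known σ², precisions add: τ_n = τ₀ + n/σ².
So 1/σ₀² = 1/3.7609 − 28/115.1 = 0.265894 − 0.243267 = 0.022627.
Hence σ₀² = 1/0.022627 ≈ 44.2.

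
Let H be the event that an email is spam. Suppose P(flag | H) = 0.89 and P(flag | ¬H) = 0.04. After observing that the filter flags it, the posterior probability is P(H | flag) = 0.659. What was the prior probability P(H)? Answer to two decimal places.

In odds form, posterior odds = prior odds × likelihood ratio, so prior odds = posterior odds ÷ LR.
Posterior odds = 0.659/(1−0.659) = 1.9326. LR = 0.89/0.04 = 22.2500.
Prior odds = 1.9326/22.2500 = 0.0869, so P(H) = 0.0869/(1+0.0869) ≈ 0.08.

P(H) = 0.08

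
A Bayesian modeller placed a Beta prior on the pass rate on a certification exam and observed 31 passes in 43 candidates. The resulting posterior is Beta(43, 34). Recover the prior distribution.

Beta is conjugate to the binomial likelihood: posterior = Beta(a+s, b+f).
So a = 43 − 31 = 12 and b = 34 − 12 = 22.

Beta(12, 22)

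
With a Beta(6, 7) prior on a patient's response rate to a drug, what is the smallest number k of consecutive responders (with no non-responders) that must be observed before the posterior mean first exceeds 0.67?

k = 9

After k responders and 0 non-responders the posterior is Beta(6+k, 7), with mean (6+k)/(6+7+k).
Set (6+k)/(13+k) > 0.67 and solve: k > (0.67·13 − 6)/(1 − 0.67) = 8.212.
The smallest integer exceeding 8.212 is 9, and checking k=9: (15)/(22) = 0.6818 > 0.67.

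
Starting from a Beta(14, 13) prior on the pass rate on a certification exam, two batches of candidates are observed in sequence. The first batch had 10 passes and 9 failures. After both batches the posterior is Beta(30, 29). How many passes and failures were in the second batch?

Sequential conjugate updates are equivalent to a single update on the pooled data, so total successes = posterior α − prior α and total failures = posterior β − prior β.
Total across both batches: 30−14=16 passes, 29−13=16 failures.
Subtract the first batch: 16−10=6 passes and 16−9=7 failures.

6 passes and 7 failures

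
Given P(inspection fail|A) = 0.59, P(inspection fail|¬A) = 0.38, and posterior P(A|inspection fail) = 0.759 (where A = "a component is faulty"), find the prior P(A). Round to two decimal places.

Bayes' rule in odds form gives O(A|E) = O(A)·[P(E|A)/P(E|¬A)], hence O(A) = O(A|E)/LR.
Posterior odds = 0.759/(1−0.759) = 3.1494. LR = 0.59/0.38 = 1.5526.
Prior odds = 3.1494/1.5526 = 2.0285, so P(A) = 2.0285/(1+2.0285) ≈ 0.67.

P(A) = 0.67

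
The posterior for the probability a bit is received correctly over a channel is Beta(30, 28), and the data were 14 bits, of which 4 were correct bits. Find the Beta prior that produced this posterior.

Under Beta–binomial conjugacy the posterior parameters are (α+s, β+f).
So α = 30 − 4 = 26 and β = 28 − 10 = 18.

Beta(26, 18)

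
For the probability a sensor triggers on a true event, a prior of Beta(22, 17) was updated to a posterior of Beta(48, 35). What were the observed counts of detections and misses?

26 detections and 18 misses

Under Beta–binomial conjugacy the posterior parameters are (a+s, b+f).
So s = 48 − 22 = 26 and f = 35 − 17 = 18.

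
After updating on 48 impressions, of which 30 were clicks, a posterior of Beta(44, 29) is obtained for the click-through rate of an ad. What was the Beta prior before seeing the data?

Beta is conjugate to the binomial likelihood: posterior = Beta(a+s, b+f).
So a = 44 − 30 = 14 and b = 29 − 18 = 11.

Beta(14, 11)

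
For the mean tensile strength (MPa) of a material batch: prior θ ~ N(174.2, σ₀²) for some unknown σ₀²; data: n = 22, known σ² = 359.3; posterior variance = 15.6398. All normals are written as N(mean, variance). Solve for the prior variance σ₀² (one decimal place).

σ₀² = 369.1

For the Normal–Normal model with known σ², precisions add: τ_n = τ₀ + n/σ².
So 1/σ₀² = 1/15.6398 − 22/359.3 = 0.063939 − 0.061230 = 0.002709.
Hence σ₀² = 1/0.002709 ≈ 369.1.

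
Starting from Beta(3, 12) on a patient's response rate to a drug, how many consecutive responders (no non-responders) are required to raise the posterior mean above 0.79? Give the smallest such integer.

k = 43

After k responders and 0 non-responders the posterior is Beta(3+k, 12), with mean (3+k)/(3+12+k).
Set (3+k)/(15+k) > 0.79 and solve: k > (0.79·15 − 3)/(1 − 0.79) = 42.143.
The smallest integer exceeding 42.143 is 43.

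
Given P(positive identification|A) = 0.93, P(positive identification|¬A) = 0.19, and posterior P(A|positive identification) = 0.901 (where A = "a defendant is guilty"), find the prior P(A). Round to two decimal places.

In odds form, posterior odds = prior odds × likelihood ratio, so prior odds = posterior odds ÷ LR.
Posterior odds = 0.901/(1−0.901) = 9.1010. LR = 0.93/0.19 = 4.8947.
Prior odds = 9.1010/4.8947 = 1.8594, so P(A) = 1.8594/(1+1.8594) ≈ 0.65.

P(A) = 0.65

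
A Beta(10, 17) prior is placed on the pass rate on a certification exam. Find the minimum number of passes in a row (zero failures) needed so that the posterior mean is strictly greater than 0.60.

After k passes and 0 failures the posterior is Beta(10+k, 17), with mean (10+k)/(10+17+k).
Set (10+k)/(27+k) > 0.60 and solve: k > (0.60·27 − 10)/(1 − 0.60) = 15.500.
The smallest integer exceeding 15.500 is 16, and checking k=16: (26)/(43) = 0.6047 > 0.60.

k = 16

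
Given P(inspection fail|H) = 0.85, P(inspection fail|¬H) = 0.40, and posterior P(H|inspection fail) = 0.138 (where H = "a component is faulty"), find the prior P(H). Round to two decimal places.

Bayes' rule in odds form gives O(H|E) = O(H)·[P(E|H)/P(E|¬H)], hence O(H) = O(H|E)/LR.
Posterior odds = 0.138/(1−0.138) = 0.1601. LR = 0.85/0.40 = 2.1250.
Prior odds = 0.1601/2.1250 = 0.0753, so P(H) = 0.0753/(1+0.0753) ≈ 0.07.

P(H) = 0.07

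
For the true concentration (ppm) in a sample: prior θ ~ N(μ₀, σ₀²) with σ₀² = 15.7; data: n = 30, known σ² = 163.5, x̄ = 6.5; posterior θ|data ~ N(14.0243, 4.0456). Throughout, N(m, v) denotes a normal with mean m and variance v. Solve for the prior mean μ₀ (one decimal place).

μ₀ = 35.7

The posterior mean is a precision-weighted average: μ_n = (τ₀μ₀ + τ_data·x̄)/(τ₀+τ_data), with τ₀=1/σ₀² and τ_data=n/σ².
Here τ₀ = 1/15.7 = 0.063694 and τ_data = 30/163.5 = 0.183486, so τ_n = 0.247180.
Rearranging for μ₀: μ₀ = (μ_n·τ_n − τ_data·x̄)/τ₀ = (14.0243·0.247180 − 0.183486·6.5) / 0.063694 = 2.273867/0.063694 ≈ 35.7.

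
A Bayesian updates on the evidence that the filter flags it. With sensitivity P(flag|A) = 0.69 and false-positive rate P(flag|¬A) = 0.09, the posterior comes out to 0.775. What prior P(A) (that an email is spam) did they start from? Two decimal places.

Bayes' rule in odds form gives O(A|E) = O(A)·[P(E|A)/P(E|¬A)], hence O(A) = O(A|E)/LR.
Posterior odds = 0.775/(1−0.775) = 3.4444. LR = 0.69/0.09 = 7.6667.
Prior odds = 3.4444/7.6667 = 0.4493, so P(A) = 0.4493/(1+0.4493) ≈ 0.31.

P(A) = 0.31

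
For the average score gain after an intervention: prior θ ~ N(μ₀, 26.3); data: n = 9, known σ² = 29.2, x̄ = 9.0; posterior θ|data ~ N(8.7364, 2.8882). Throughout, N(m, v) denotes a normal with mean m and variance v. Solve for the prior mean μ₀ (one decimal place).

The posterior mean is a precision-weighted average: μ_n = (τ₀μ₀ + τ_data·x̄)/(τ₀+τ_data), with τ₀=1/σ₀² and τ_data=n/σ².
Here τ₀ = 1/26.3 = 0.038023 and τ_data = 9/29.2 = 0.308219, so τ_n = 0.346242.
Rearranging for μ₀: μ₀ = (μ_n·τ_n − τ_data·x̄)/τ₀ = (8.7364·0.346242 − 0.308219·9.0) / 0.038023 = 0.250938/0.038023 ≈ 6.6.

μ₀ = 6.6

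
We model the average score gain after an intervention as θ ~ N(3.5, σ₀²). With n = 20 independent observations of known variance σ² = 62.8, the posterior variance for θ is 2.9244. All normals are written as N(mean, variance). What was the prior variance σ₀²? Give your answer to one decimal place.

For the Normal–Normal model with known σ², precisions add: τ_n = τ₀ + n/σ².
So 1/σ₀² = 1/2.9244 − 20/62.8 = 0.341950 − 0.318471 = 0.023479.
Hence σ₀² = 1/0.023479 ≈ 42.6.

σ₀² = 42.6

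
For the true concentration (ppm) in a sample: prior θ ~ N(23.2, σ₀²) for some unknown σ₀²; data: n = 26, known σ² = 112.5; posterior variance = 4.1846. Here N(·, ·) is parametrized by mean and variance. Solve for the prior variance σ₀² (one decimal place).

Posterior precision equals prior precision plus data precision: 1/σ_n² = 1/σ₀² + n/σ².
So 1/σ₀² = 1/4.1846 − 26/112.5 = 0.238971 − 0.231111 = 0.007860.
Hence σ₀² = 1/0.007860 ≈ 127.2.

σ₀² = 127.2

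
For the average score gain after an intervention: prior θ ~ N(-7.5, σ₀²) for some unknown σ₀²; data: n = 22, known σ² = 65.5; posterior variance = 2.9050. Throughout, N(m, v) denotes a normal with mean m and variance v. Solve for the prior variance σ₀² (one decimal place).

σ₀² = 119.7

Posterior precision equals prior precision plus data precision: 1/σ_n² = 1/σ₀² + n/σ².
So 1/σ₀² = 1/2.9050 − 22/65.5 = 0.344234 − 0.335878 = 0.008356.
Hence σ₀² = 1/0.008356 ≈ 119.7.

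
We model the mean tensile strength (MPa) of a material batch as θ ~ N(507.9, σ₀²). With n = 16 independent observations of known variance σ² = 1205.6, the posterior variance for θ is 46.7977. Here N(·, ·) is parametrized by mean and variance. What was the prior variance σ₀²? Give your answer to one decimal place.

σ₀² = 123.5

For the Normal–Normal model with known σ², precisions add: τ_n = τ₀ + n/σ².
So 1/σ₀² = 1/46.7977 − 16/1205.6 = 0.021369 − 0.013271 = 0.008098.
Hence σ₀² = 1/0.008098 ≈ 123.5.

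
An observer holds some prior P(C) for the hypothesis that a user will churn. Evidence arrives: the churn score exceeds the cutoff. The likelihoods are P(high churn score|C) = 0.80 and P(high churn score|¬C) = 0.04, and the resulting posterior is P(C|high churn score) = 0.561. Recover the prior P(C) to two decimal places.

P(C) = 0.06

In odds form, posterior odds = prior odds × likelihood ratio, so prior odds = posterior odds ÷ LR.
Posterior odds = 0.561/(1−0.561) = 1.2779. LR = 0.80/0.04 = 20.0000.
Prior odds = 1.2779/20.0000 = 0.0639, so P(C) = 0.0639/(1+0.0639) ≈ 0.06.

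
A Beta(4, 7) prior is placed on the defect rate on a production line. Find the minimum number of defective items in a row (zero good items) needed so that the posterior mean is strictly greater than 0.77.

After k defective items and 0 good items the posterior is Beta(4+k, 7), with mean (4+k)/(4+7+k).
Set (4+k)/(11+k) > 0.77 and solve: k > (0.77·11 − 4)/(1 − 0.77) = 19.435.
The smallest integer exceeding 19.435 is 20, and checking k=20: (24)/(31) = 0.7742 > 0.77.

k = 20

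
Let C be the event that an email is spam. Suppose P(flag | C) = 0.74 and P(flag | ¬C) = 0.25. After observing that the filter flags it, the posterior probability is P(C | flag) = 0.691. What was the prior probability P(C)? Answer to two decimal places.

P(C) = 0.43

In odds form, posterior odds = prior odds × likelihood ratio, so prior odds = posterior odds ÷ LR.
Posterior odds = 0.691/(1−0.691) = 2.2362. LR = 0.74/0.25 = 2.9600.
Prior odds = 2.2362/2.9600 = 0.7555, so P(C) = 0.7555/(1+0.7555) ≈ 0.43.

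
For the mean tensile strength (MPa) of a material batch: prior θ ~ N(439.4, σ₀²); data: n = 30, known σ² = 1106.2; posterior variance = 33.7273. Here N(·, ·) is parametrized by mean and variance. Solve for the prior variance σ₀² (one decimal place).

σ₀² = 395.3

Posterior precision equals prior precision plus data precision: 1/σ_n² = 1/σ₀² + n/σ².
So 1/σ₀² = 1/33.7273 − 30/1106.2 = 0.029650 − 0.027120 = 0.002530.
Hence σ₀² = 1/0.002530 ≈ 395.3.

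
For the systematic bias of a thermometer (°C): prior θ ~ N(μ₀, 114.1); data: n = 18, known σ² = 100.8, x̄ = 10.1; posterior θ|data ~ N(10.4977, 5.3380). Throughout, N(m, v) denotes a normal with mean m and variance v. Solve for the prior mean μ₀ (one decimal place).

With known observation variance, the Normal–Normal posterior has precision τ_n = τ₀ + n/σ² and mean μ_n = (τ₀μ₀ + (n/σ²)x̄)/τ_n.
Here τ₀ = 1/114.1 = 0.008764 and τ_data = 18/100.8 = 0.178571, so τ_n = 0.187335.
Rearranging for μ₀: μ₀ = (μ_n·τ_n − τ_data·x̄)/τ₀ = (10.4977·0.187335 − 0.178571·10.1) / 0.008764 = 0.163020/0.008764 ≈ 18.6.

μ₀ = 18.6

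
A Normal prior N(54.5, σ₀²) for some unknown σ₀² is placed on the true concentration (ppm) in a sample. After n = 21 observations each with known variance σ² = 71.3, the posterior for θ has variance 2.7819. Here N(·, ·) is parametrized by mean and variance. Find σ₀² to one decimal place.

For the Normal–Normal model with known σ², precisions add: τ_n = τ₀ + n/σ².
So 1/σ₀² = 1/2.7819 − 21/71.3 = 0.359467 − 0.294530 = 0.064937.
Hence σ₀² = 1/0.064937 ≈ 15.4.

σ₀² = 15.4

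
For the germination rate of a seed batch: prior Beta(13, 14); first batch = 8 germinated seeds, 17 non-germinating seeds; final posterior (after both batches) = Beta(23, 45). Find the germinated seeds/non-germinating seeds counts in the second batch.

Sequential conjugate updates are equivalent to a single update on the pooled data, so total successes = posterior α − prior α and total failures = posterior β − prior β.
Total across both batches: 23−13=10 germinated seeds, 45−14=31 non-germinating seeds.
Subtract the first batch: 10−8=2 germinated seeds and 31−17=14 non-germinating seeds.

2 germinated seeds and 14 non-germinating seeds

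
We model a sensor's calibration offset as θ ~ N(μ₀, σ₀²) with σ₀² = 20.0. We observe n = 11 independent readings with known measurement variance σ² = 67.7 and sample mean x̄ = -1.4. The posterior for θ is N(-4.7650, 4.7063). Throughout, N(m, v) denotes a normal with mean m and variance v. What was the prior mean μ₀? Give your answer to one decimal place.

The posterior mean is a precision-weighted average: μ_n = (τ₀μ₀ + τ_data·x̄)/(τ₀+τ_data), with τ₀=1/σ₀² and τ_data=n/σ².
Here τ₀ = 1/20.0 = 0.050000 and τ_data = 11/67.7 = 0.162482, so τ_n = 0.212482.
Rearranging for μ₀: μ₀ = (μ_n·τ_n − τ_data·x̄)/τ₀ = (-4.7650·0.212482 − 0.162482·-1.4) / 0.050000 = -0.785002/0.050000 ≈ -15.7.

μ₀ = -15.7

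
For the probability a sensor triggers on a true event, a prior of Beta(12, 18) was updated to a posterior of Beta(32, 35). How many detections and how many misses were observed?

20 detections and 17 misses

Under Beta–binomial conjugacy the posterior parameters are (α+s, β+f).
Match parameters: s=32−12=20, f=35−18=17.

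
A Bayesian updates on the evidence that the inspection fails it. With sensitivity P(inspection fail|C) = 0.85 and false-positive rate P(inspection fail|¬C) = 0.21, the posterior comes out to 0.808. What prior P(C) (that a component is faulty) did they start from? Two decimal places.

P(C) = 0.51

In odds form, posterior odds = prior odds × likelihood ratio, so prior odds = posterior odds ÷ LR.
Posterior odds = 0.808/(1−0.808) = 4.2083. LR = 0.85/0.21 = 4.0476.
Prior odds = 4.2083/4.0476 = 1.0397, so P(C) = 1.0397/(1+1.0397) ≈ 0.51.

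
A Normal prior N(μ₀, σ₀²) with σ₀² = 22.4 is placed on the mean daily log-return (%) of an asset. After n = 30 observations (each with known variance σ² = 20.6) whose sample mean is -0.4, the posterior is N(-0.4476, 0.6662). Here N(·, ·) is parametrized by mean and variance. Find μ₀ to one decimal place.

μ₀ = -2.0

The posterior mean is a precision-weighted average: μ_n = (τ₀μ₀ + τ_data·x̄)/(τ₀+τ_data), with τ₀=1/σ₀² and τ_data=n/σ².
Here τ₀ = 1/22.4 = 0.044643 and τ_data = 30/20.6 = 1.456311, so τ_n = 1.500954.
Rearranging for μ₀: μ₀ = (μ_n·τ_n − τ_data·x̄)/τ₀ = (-0.4476·1.500954 − 1.456311·-0.4) / 0.044643 = -0.089303/0.044643 ≈ -2.0.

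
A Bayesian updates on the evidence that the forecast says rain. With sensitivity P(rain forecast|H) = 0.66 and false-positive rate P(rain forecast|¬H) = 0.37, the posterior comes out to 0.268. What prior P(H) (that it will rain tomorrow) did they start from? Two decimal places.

In odds form, posterior odds = prior odds × likelihood ratio, so prior odds = posterior odds ÷ LR.
Posterior odds = 0.268/(1−0.268) = 0.3661. LR = 0.66/0.37 = 1.7838.
Prior odds = 0.3661/1.7838 = 0.2052, so P(H) = 0.2052/(1+0.2052) ≈ 0.17.

P(H) = 0.17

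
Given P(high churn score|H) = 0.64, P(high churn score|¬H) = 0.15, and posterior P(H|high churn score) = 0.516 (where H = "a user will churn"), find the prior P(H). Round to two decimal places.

P(H) = 0.20

Bayes' rule in odds form gives O(H|E) = O(H)·[P(E|H)/P(E|¬H)], hence O(H) = O(H|E)/LR.
Posterior odds = 0.516/(1−0.516) = 1.0661. LR = 0.64/0.15 = 4.2667.
Prior odds = 1.0661/4.2667 = 0.2499, so P(H) = 0.2499/(1+0.2499) ≈ 0.20.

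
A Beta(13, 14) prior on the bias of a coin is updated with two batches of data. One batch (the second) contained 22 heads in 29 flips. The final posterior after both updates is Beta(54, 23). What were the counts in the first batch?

19 heads and 2 tails

Sequential conjugate updates are equivalent to a single update on the pooled data, so total successes = posterior α − prior α and total failures = posterior β − prior β.
Total across both batches: 54−13=41 heads, 23−14=9 tails.
Subtract the second batch: 41−22=19 heads and 9−7=2 tails.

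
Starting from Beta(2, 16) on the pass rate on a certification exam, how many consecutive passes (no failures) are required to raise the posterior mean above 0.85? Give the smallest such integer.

k = 89

After k passes and 0 failures the posterior is Beta(2+k, 16), with mean (2+k)/(2+16+k).
Set (2+k)/(18+k) > 0.85 and solve: k > (0.85·18 − 2)/(1 − 0.85) = 88.667.
The smallest integer exceeding 88.667 is 89, and checking k=89: (91)/(107) = 0.8505 > 0.85.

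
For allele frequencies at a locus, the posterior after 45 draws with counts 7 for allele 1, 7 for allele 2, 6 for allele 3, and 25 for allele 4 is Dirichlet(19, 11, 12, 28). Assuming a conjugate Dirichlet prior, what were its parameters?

For a Dirichlet(α) prior with multinomial counts c, the posterior is Dirichlet(α + c) componentwise.
Subtract each count from the matching posterior parameter: 19−7=12, 11−7=4, 12−6=6, 28−25=3.

Dirichlet(12, 4, 6, 3)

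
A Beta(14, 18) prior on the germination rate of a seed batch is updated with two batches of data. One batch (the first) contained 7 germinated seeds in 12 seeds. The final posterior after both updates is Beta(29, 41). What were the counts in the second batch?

Because Beta–binomial updating is additive in the counts, the combined data contributed (α_post−α_prior, β_post−β_prior) successes and failures.
Total across both batches: 29−14=15 germinated seeds, 41−18=23 non-germinating seeds.
Subtract the first batch: 15−7=8 germinated seeds and 23−5=18 non-germinating seeds.

8 germinated seeds and 18 non-germinating seeds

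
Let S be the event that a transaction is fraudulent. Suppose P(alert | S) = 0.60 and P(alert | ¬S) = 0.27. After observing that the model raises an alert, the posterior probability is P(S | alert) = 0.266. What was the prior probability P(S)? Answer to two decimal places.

P(S) = 0.14

Bayes' rule in odds form gives O(S|E) = O(S)·[P(E|S)/P(E|¬S)], hence O(S) = O(S|E)/LR.
Posterior odds = 0.266/(1−0.266) = 0.3624. LR = 0.60/0.27 = 2.2222.
Prior odds = 0.3624/2.2222 = 0.1631, so P(S) = 0.1631/(1+0.1631) ≈ 0.14.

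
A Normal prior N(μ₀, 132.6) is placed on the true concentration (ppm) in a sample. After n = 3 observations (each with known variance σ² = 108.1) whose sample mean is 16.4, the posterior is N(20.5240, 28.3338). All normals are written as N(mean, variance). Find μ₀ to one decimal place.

The posterior mean is a precision-weighted average: μ_n = (τ₀μ₀ + τ_data·x̄)/(τ₀+τ_data), with τ₀=1/σ₀² and τ_data=n/σ².
Here τ₀ = 1/132.6 = 0.007541 and τ_data = 3/108.1 = 0.027752, so τ_n = 0.035293.
Rearranging for μ₀: μ₀ = (μ_n·τ_n − τ_data·x̄)/τ₀ = (20.5240·0.035293 − 0.027752·16.4) / 0.007541 = 0.269221/0.007541 ≈ 35.7.

μ₀ = 35.7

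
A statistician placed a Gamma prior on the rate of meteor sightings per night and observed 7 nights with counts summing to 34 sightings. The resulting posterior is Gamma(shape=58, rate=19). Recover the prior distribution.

Gamma(shape=24, rate=12)

A Gamma(α, β) prior (rate parametrization) on a Poisson rate with n observations summing to S gives posterior Gamma(α+S, β+n).
So α = 58 − 34 = 24 and β = 19 − 7 = 12.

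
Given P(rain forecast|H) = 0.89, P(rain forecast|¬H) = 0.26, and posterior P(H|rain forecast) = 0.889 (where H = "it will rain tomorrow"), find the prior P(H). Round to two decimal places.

P(H) = 0.70

Bayes' rule in odds form gives O(H|E) = O(H)·[P(E|H)/P(E|¬H)], hence O(H) = O(H|E)/LR.
Posterior odds = 0.889/(1−0.889) = 8.0090. LR = 0.89/0.26 = 3.4231.
Prior odds = 8.0090/3.4231 = 2.3397, so P(H) = 2.3397/(1+2.3397) ≈ 0.70.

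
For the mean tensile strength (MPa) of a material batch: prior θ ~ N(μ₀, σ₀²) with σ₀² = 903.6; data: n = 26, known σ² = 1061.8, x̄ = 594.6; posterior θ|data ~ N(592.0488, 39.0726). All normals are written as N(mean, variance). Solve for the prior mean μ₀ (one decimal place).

With known observation variance, the Normal–Normal posterior has precision τ_n = τ₀ + n/σ² and mean μ_n = (τ₀μ₀ + (n/σ²)x̄)/τ_n.
Here τ₀ = 1/903.6 = 0.001107 and τ_data = 26/1061.8 = 0.024487, so τ_n = 0.025594.
Rearranging for μ₀: μ₀ = (μ_n·τ_n − τ_data·x̄)/τ₀ = (592.0488·0.025594 − 0.024487·594.6) / 0.001107 = 0.592927/0.001107 ≈ 535.6.

μ₀ = 535.6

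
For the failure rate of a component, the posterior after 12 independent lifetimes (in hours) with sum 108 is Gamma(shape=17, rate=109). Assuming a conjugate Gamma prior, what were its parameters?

Gamma(shape=5, rate=1)

Gamma–exponential conjugacy: posterior shape = α + n, posterior rate = β + Σtᵢ.
So α = 17 − 12 = 5 and β = 109 − 108 = 1.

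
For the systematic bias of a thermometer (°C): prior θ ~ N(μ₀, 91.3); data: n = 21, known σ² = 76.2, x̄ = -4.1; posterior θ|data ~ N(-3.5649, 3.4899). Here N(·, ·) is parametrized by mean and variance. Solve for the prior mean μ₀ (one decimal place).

μ₀ = 9.9

With known observation variance, the Normal–Normal posterior has precision τ_n = τ₀ + n/σ² and mean μ_n = (τ₀μ₀ + (n/σ²)x̄)/τ_n.
Here τ₀ = 1/91.3 = 0.010953 and τ_data = 21/76.2 = 0.275591, so τ_n = 0.286544.
Rearranging for μ₀: μ₀ = (μ_n·τ_n − τ_data·x̄)/τ₀ = (-3.5649·0.286544 − 0.275591·-4.1) / 0.010953 = 0.108422/0.010953 ≈ 9.9.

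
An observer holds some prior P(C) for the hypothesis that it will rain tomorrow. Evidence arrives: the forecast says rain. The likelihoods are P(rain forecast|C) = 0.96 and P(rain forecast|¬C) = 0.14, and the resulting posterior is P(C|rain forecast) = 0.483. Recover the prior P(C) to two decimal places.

Bayes' rule in odds form gives O(C|E) = O(C)·[P(E|C)/P(E|¬C)], hence O(C) = O(C|E)/LR.
Posterior odds = 0.483/(1−0.483) = 0.9342. LR = 0.96/0.14 = 6.8571.
Prior odds = 0.9342/6.8571 = 0.1362, so P(C) = 0.1362/(1+0.1362) ≈ 0.12.

P(C) = 0.12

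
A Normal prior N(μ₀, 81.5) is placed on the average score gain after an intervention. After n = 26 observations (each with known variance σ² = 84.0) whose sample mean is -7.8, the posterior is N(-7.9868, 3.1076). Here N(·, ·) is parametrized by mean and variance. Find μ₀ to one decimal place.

The posterior mean is a precision-weighted average: μ_n = (τ₀μ₀ + τ_data·x̄)/(τ₀+τ_data), with τ₀=1/σ₀² and τ_data=n/σ².
Here τ₀ = 1/81.5 = 0.012270 and τ_data = 26/84.0 = 0.309524, so τ_n = 0.321794.
Rearranging for μ₀: μ₀ = (μ_n·τ_n − τ_data·x̄)/τ₀ = (-7.9868·0.321794 − 0.309524·-7.8) / 0.012270 = -0.155817/0.012270 ≈ -12.7.

μ₀ = -12.7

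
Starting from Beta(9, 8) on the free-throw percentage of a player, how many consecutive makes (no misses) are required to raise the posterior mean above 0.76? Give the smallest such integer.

After k makes and 0 misses the posterior is Beta(9+k, 8), with mean (9+k)/(9+8+k).
Set (9+k)/(17+k) > 0.76 and solve: k > (0.76·17 − 9)/(1 − 0.76) = 16.333.
The smallest integer exceeding 16.333 is 17.

k = 17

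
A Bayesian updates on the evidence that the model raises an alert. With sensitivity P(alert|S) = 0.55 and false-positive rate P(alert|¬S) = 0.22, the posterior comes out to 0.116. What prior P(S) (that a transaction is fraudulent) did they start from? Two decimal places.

In odds form, posterior odds = prior odds × likelihood ratio, so prior odds = posterior odds ÷ LR.
Posterior odds = 0.116/(1−0.116) = 0.1312. LR = 0.55/0.22 = 2.5000.
Prior odds = 0.1312/2.5000 = 0.0525, so P(S) = 0.0525/(1+0.0525) ≈ 0.05.

P(S) = 0.05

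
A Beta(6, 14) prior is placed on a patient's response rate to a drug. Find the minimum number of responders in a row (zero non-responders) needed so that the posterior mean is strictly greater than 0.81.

After k responders and 0 non-responders the posterior is Beta(6+k, 14), with mean (6+k)/(6+14+k).
Set (6+k)/(20+k) > 0.81 and solve: k > (0.81·20 − 6)/(1 − 0.81) = 53.684.
The smallest integer exceeding 53.684 is 54, and checking k=54: (60)/(74) = 0.8108 > 0.81.

k = 54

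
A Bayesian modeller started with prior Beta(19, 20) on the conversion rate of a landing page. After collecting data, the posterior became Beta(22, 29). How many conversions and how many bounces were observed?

Beta is conjugate to the binomial likelihood: posterior = Beta(a+s, b+f).
So s = 22 − 19 = 3 and f = 29 − 20 = 9.

3 conversions and 9 bounces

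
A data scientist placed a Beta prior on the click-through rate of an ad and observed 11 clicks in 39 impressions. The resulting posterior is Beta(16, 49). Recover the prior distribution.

Beta(5, 21)

Under Beta–binomial conjugacy the posterior parameters are (α+s, β+f).
So α = 16 − 11 = 5 and β = 49 − 28 = 21.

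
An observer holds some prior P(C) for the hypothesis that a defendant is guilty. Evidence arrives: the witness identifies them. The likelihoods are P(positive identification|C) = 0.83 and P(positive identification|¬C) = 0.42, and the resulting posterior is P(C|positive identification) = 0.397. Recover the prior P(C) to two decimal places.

P(C) = 0.25

In odds form, posterior odds = prior odds × likelihood ratio, so prior odds = posterior odds ÷ LR.
Posterior odds = 0.397/(1−0.397) = 0.6584. LR = 0.83/0.42 = 1.9762.
Prior odds = 0.6584/1.9762 = 0.3332, so P(C) = 0.3332/(1+0.3332) ≈ 0.25.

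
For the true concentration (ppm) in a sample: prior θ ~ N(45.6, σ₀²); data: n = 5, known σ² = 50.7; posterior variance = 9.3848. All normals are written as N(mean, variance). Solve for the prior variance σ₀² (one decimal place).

For the Normal–Normal model with known σ², precisions add: τ_n = τ₀ + n/σ².
So 1/σ₀² = 1/9.3848 − 5/50.7 = 0.106555 − 0.098619 = 0.007936.
Hence σ₀² = 1/0.007936 ≈ 126.0.

σ₀² = 126.0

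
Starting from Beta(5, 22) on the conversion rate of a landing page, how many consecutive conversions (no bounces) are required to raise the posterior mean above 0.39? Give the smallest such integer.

k = 10

After k conversions and 0 bounces the posterior is Beta(5+k, 22), with mean (5+k)/(5+22+k).
Set (5+k)/(27+k) > 0.39 and solve: k > (0.39·27 − 5)/(1 − 0.39) = 9.066.
The smallest integer exceeding 9.066 is 10, and checking k=10: (15)/(37) = 0.4054 > 0.39.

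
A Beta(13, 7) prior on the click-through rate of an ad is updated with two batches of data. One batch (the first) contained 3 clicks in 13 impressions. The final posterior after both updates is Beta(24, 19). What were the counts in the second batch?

8 clicks and 2 non-clicks

Because Beta–binomial updating is additive in the counts, the combined data contributed (α_post−α_prior, β_post−β_prior) successes and failures.
Total across both batches: 24−13=11 clicks, 19−7=12 non-clicks.
Subtract the first batch: 11−3=8 clicks and 12−10=2 non-clicks.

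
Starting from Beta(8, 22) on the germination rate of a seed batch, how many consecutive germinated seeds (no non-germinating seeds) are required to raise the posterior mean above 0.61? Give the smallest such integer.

After k germinated seeds and 0 non-germinating seeds the posterior is Beta(8+k, 22), with mean (8+k)/(8+22+k).
Set (8+k)/(30+k) > 0.61 and solve: k > (0.61·30 − 8)/(1 − 0.61) = 26.410.
The smallest integer exceeding 26.410 is 27, and checking k=27: (35)/(57) = 0.6140 > 0.61.

k = 27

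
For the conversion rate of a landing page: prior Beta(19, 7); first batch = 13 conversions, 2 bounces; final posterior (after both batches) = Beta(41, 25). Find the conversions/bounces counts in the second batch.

9 conversions and 16 bounces

Because Beta–binomial updating is additive in the counts, the combined data contributed (α_post−α_prior, β_post−β_prior) successes and failures.
Total across both batches: 41−19=22 conversions, 25−7=18 bounces.
Subtract the first batch: 22−13=9 conversions and 18−2=16 bounces.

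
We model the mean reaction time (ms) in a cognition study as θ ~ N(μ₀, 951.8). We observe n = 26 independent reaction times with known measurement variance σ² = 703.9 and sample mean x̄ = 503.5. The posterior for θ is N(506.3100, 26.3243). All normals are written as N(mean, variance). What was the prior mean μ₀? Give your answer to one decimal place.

The posterior mean is a precision-weighted average: μ_n = (τ₀μ₀ + τ_data·x̄)/(τ₀+τ_data), with τ₀=1/σ₀² and τ_data=n/σ².
Here τ₀ = 1/951.8 = 0.001051 and τ_data = 26/703.9 = 0.036937, so τ_n = 0.037988.
Rearranging for μ₀: μ₀ = (μ_n·τ_n − τ_data·x̄)/τ₀ = (506.3100·0.037988 − 0.036937·503.5) / 0.001051 = 0.635925/0.001051 ≈ 605.1.

μ₀ = 605.1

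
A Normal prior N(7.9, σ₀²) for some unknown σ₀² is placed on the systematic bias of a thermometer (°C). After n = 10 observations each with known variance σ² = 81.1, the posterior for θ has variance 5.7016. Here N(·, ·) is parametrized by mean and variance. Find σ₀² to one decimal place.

For the Normal–Normal model with known σ², precisions add: τ_n = τ₀ + n/σ².
So 1/σ₀² = 1/5.7016 − 10/81.1 = 0.175389 − 0.123305 = 0.052084.
Hence σ₀² = 1/0.052084 ≈ 19.2.

σ₀² = 19.2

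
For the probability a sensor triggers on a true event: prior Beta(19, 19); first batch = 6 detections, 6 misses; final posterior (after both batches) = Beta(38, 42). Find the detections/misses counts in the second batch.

13 detections and 17 misses

Sequential conjugate updates are equivalent to a single update on the pooled data, so total successes = posterior α − prior α and total failures = posterior β − prior β.
Total across both batches: 38−19=19 detections, 42−19=23 misses.
Subtract the first batch: 19−6=13 detections and 23−6=17 misses.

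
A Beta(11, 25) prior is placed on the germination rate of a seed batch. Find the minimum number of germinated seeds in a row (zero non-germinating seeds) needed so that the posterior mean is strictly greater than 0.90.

After k germinated seeds and 0 non-germinating seeds the posterior is Beta(11+k, 25), with mean (11+k)/(11+25+k).
Set (11+k)/(36+k) > 0.90 and solve: k > (0.90·36 − 11)/(1 − 0.90) = 214.000.
The smallest integer exceeding 214.000 is 215, and checking k=215: (226)/(251) = 0.9004 > 0.90.

k = 215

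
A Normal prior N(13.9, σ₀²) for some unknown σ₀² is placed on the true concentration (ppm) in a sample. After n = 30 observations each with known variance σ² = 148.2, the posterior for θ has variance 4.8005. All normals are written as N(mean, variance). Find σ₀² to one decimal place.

σ₀² = 170.0

For the Normal–Normal model with known σ², precisions add: τ_n = τ₀ + n/σ².
So 1/σ₀² = 1/4.8005 − 30/148.2 = 0.208312 − 0.202429 = 0.005883.
Hence σ₀² = 1/0.005883 ≈ 170.0.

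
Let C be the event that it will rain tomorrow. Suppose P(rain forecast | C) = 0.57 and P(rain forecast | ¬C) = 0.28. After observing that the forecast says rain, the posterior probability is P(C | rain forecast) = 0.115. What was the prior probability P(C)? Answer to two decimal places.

Bayes' rule in odds form gives O(C|E) = O(C)·[P(E|C)/P(E|¬C)], hence O(C) = O(C|E)/LR.
Posterior odds = 0.115/(1−0.115) = 0.1299. LR = 0.57/0.28 = 2.0357.
Prior odds = 0.1299/2.0357 = 0.0638, so P(C) = 0.0638/(1+0.0638) ≈ 0.06.

P(C) = 0.06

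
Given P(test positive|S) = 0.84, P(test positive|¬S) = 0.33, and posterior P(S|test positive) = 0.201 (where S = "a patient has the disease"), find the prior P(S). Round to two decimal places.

In odds form, posterior odds = prior odds × likelihood ratio, so prior odds = posterior odds ÷ LR.
Posterior odds = 0.201/(1−0.201) = 0.2516. LR = 0.84/0.33 = 2.5455.
Prior odds = 0.2516/2.5455 = 0.0988, so P(S) = 0.0988/(1+0.0988) ≈ 0.09.

P(S) = 0.09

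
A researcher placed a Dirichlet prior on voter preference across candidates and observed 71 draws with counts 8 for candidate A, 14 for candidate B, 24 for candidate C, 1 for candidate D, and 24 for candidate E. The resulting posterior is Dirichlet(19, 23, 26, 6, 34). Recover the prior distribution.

For a Dirichlet(α) prior with multinomial counts c, the posterior is Dirichlet(α + c) componentwise.
Subtract each count from the matching posterior parameter: 19−8=11, 23−14=9, 26−24=2, 6−1=5, 34−24=10.

Dirichlet(11, 9, 2, 5, 10)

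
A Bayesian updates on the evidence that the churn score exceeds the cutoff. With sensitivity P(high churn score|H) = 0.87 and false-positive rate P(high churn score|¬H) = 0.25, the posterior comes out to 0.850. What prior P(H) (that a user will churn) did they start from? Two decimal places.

P(H) = 0.62

Bayes' rule in odds form gives O(H|E) = O(H)·[P(E|H)/P(E|¬H)], hence O(H) = O(H|E)/LR.
Posterior odds = 0.850/(1−0.850) = 5.6667. LR = 0.87/0.25 = 3.4800.
Prior odds = 5.6667/3.4800 = 1.6284, so P(H) = 1.6284/(1+1.6284) ≈ 0.62.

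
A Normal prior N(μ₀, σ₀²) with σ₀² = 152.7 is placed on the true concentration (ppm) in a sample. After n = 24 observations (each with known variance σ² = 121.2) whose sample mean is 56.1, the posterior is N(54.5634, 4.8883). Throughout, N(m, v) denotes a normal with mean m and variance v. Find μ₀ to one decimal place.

μ₀ = 8.1

With known observation variance, the Normal–Normal posterior has precision τ_n = τ₀ + n/σ² and mean μ_n = (τ₀μ₀ + (n/σ²)x̄)/τ_n.
Here τ₀ = 1/152.7 = 0.006549 and τ_data = 24/121.2 = 0.198020, so τ_n = 0.204569.
Rearranging for μ₀: μ₀ = (μ_n·τ_n − τ_data·x̄)/τ₀ = (54.5634·0.204569 − 0.198020·56.1) / 0.006549 = 0.053058/0.006549 ≈ 8.1.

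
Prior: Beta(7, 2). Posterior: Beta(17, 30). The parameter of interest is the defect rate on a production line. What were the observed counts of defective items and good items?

Under Beta–binomial conjugacy the posterior parameters are (a+s, b+f).
So s = 17 − 7 = 10 and f = 30 − 2 = 28.

10 defective items and 28 good items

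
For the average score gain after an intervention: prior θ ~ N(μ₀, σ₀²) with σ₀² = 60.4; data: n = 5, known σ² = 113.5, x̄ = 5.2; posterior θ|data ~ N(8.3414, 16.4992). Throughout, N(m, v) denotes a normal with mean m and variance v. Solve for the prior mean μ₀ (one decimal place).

μ₀ = 16.7

The posterior mean is a precision-weighted average: μ_n = (τ₀μ₀ + τ_data·x̄)/(τ₀+τ_data), with τ₀=1/σ₀² and τ_data=n/σ².
Here τ₀ = 1/60.4 = 0.016556 and τ_data = 5/113.5 = 0.044053, so τ_n = 0.060609.
Rearranging for μ₀: μ₀ = (μ_n·τ_n − τ_data·x̄)/τ₀ = (8.3414·0.060609 − 0.044053·5.2) / 0.016556 = 0.276488/0.016556 ≈ 16.7.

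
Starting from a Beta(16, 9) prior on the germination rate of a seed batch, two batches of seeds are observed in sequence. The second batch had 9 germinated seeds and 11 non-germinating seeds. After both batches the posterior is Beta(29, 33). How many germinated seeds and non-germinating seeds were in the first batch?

Sequential conjugate updates are equivalent to a single update on the pooled data, so total successes = posterior α − prior α and total failures = posterior β − prior β.
Total across both batches: 29−16=13 germinated seeds, 33−9=24 non-germinating seeds.
Subtract the second batch: 13−9=4 germinated seeds and 24−11=13 non-germinating seeds.

4 germinated seeds and 13 non-germinating seeds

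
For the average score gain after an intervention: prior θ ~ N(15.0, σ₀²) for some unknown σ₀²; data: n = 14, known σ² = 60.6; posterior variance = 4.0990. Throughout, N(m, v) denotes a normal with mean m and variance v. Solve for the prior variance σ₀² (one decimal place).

σ₀² = 77.3

Posterior precision equals prior precision plus data precision: 1/σ_n² = 1/σ₀² + n/σ².
So 1/σ₀² = 1/4.0990 − 14/60.6 = 0.243962 − 0.231023 = 0.012939.
Hence σ₀² = 1/0.012939 ≈ 77.3.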